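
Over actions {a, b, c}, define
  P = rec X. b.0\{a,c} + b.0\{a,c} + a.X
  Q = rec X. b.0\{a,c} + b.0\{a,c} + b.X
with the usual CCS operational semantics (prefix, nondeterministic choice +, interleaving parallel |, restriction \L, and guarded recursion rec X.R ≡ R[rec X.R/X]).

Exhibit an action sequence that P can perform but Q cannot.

a

Reachable graph of P (2 states):
  p0 = rec X. b.0\{a,c} + b.0\{a,c} + a.X → =a=> p0, =b=> p1
  p1 = 0\{a,c} → stopped
Reachable graph of Q (2 states):
  q0 = rec X. b.0\{a,c} + b.0\{a,c} + b.X → =b=> q0, =b=> q1
  q1 = 0\{a,c} → stopped
Executing a from P (initial set {p0}):
  [1] a ⇒ {p0}
  ✓ P
Executing a from Q (initial set {q0}):
  [1] a ⇒ ∅  — Q cannot continue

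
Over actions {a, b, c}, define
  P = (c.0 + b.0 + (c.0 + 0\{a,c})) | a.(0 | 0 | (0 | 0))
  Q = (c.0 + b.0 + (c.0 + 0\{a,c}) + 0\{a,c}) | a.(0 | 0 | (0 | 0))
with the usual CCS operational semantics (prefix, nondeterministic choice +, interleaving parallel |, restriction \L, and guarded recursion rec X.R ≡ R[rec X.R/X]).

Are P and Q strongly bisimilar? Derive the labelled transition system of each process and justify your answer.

bisimilar

P's transition system — 4 states:
  s0 = (c.0 + b.0 + (c.0 + 0\{a,c})) | a.(0 | 0 | (0 | 0)) ⊢ ··a··> s1, ··b··> s2, ··c··> s2
  s1 = (c.0 + b.0 + (c.0 + 0\{a,c})) | (0 | 0 | (0 | 0)) ⊢ ··b··> s3, ··c··> s3
  s2 = 0 | a.(0 | 0 | (0 | 0)) ⊢ ··a··> s3
  s3 = 0 | (0 | 0 | (0 | 0)) ⊢ (no moves)
Q's transition system — 4 states:
  t0 = (c.0 + b.0 + (c.0 + 0\{a,c}) + 0\{a,c}) | a.(0 | 0 | (0 | 0)) ⊢ ··a··> t1, ··b··> t2, ··c··> t2
  t1 = (c.0 + b.0 + (c.0 + 0\{a,c}) + 0\{a,c}) | (0 | 0 | (0 | 0)) ⊢ ··b··> t3, ··c··> t3
  t2 = 0 | a.(0 | 0 | (0 | 0)) ⊢ ··a··> t3
  t3 = 0 | (0 | 0 | (0 | 0)) ⊢ (no moves)
Partition-refinement fixed point:
  B0 = {s0, t0}
  B1 = {s1, t1}
  B2 = {s3, t3}
  B3 = {s2, t2}
s0 ∈ B0, t0 ∈ B0 → same block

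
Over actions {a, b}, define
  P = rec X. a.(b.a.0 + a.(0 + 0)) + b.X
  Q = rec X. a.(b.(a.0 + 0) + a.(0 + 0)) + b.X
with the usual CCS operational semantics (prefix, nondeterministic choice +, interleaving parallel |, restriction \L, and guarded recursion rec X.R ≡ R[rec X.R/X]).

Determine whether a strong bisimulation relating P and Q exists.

bisimilar

Reachable graph of P (5 states):
  s0 = rec X. a.(b.a.0 + a.(0 + 0)) + b.X | ··a··> s1, ··b··> s0
  s1 = b.a.0 + a.(0 + 0) | ··a··> s2, ··b··> s3
  s2 = 0 + 0 | stopped
  s3 = a.0 | ··a··> s4
  s4 = 0 | stopped
Reachable graph of Q (5 states):
  t0 = rec X. a.(b.(a.0 + 0) + a.(0 + 0)) + b.X | ··a··> t1, ··b··> t0
  t1 = b.(a.0 + 0) + a.(0 + 0) | ··a··> t2, ··b··> t3
  t2 = 0 + 0 | stopped
  t3 = a.0 + 0 | ··a··> t4
  t4 = 0 | stopped
Bisimilarity quotient blocks:
  B0 = {s0, t0}
  B1 = {s1, t1}
  B2 = {s2, s4, t2, t4}
  B3 = {s3, t3}
s0 ∈ B0, t0 ∈ B0 → same block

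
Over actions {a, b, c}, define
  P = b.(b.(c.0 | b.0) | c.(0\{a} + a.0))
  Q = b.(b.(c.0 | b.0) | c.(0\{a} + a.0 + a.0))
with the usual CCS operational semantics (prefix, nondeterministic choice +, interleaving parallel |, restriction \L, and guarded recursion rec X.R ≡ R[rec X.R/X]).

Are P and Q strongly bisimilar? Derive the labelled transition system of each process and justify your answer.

P's transition system — 16 states:
  u0 = b.(b.(c.0 | b.0) | c.(0\{a} + a.0)) | =b=> u1
  u1 = b.(c.0 | b.0) | c.(0\{a} + a.0) | =b=> u2, =c=> u3
  u2 = c.0 | b.0 | c.(0\{a} + a.0) | =b=> u4, =c=> u5, =c=> u6
  u3 = b.(c.0 | b.0) | (0\{a} + a.0) | =a=> u7, =b=> u6
  u4 = c.0 | 0 | c.(0\{a} + a.0) | =c=> u8, =c=> u9
  u5 = 0 | b.0 | c.(0\{a} + a.0) | =b=> u8, =c=> u10
  u6 = c.0 | b.0 | (0\{a} + a.0) | =a=> u11, =b=> u9, =c=> u10
  u7 = b.(c.0 | b.0) | 0 | =b=> u11
  u8 = 0 | 0 | c.(0\{a} + a.0) | =c=> u12
  u9 = c.0 | 0 | (0\{a} + a.0) | =a=> u13, =c=> u12
  u10 = 0 | b.0 | (0\{a} + a.0) | =a=> u14, =b=> u12
  u11 = c.0 | b.0 | 0 | =b=> u13, =c=> u14
  u12 = 0 | 0 | (0\{a} + a.0) | =a=> u15
  u13 = c.0 | 0 | 0 | =c=> u15
  u14 = 0 | b.0 | 0 | =b=> u15
  u15 = 0 | 0 | 0 | stopped
Q's transition system — 16 states:
  v0 = b.(b.(c.0 | b.0) | c.(0\{a} + a.0 + a.0)) | =b=> v1
  v1 = b.(c.0 | b.0) | c.(0\{a} + a.0 + a.0) | =b=> v2, =c=> v3
  v2 = c.0 | b.0 | c.(0\{a} + a.0 + a.0) | =b=> v4, =c=> v5, =c=> v6
  v3 = b.(c.0 | b.0) | (0\{a} + a.0 + a.0) | =a=> v7, =b=> v6
  v4 = c.0 | 0 | c.(0\{a} + a.0 + a.0) | =c=> v8, =c=> v9
  v5 = 0 | b.0 | c.(0\{a} + a.0 + a.0) | =b=> v8, =c=> v10
  v6 = c.0 | b.0 | (0\{a} + a.0 + a.0) | =a=> v11, =b=> v9, =c=> v10
  v7 = b.(c.0 | b.0) | 0 | =b=> v11
  v8 = 0 | 0 | c.(0\{a} + a.0 + a.0) | =c=> v12
  v9 = c.0 | 0 | (0\{a} + a.0 + a.0) | =a=> v13, =c=> v12
  v10 = 0 | b.0 | (0\{a} + a.0 + a.0) | =a=> v14, =b=> v12
  v11 = c.0 | b.0 | 0 | =b=> v13, =c=> v14
  v12 = 0 | 0 | (0\{a} + a.0 + a.0) | =a=> v15
  v13 = c.0 | 0 | 0 | =c=> v15
  v14 = 0 | b.0 | 0 | =b=> v15
  v15 = 0 | 0 | 0 | stopped
Coarsest stable partition (strong bisimilarity classes):
  B0 = {u0, v0}
  B1 = {u1, v1}
  B2 = {u3, v3}
  B3 = {u7, v7}
  B4 = {u11, v11}
  B5 = {u14, v14}
  B6 = {u15, v15}
  B7 = {u13, v13}
  B8 = {u6, v6}
  B9 = {u10, v10}
  B10 = {u12, v12}
  B11 = {u9, v9}
  B12 = {u2, v2}
  B13 = {u4, v4}
  B14 = {u8, v8}
  B15 = {u5, v5}
u0 ∈ B0, v0 ∈ B0 → same block

P ~ Q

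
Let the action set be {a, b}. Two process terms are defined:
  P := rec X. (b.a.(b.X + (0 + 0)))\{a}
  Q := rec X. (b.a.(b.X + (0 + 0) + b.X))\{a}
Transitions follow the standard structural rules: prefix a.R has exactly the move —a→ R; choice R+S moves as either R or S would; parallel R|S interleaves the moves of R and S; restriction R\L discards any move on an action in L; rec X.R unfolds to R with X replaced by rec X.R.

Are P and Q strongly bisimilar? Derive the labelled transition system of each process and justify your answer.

P's transition system — 2 states:
  m0 = rec X. (b.a.(b.X + (0 + 0)))\{a} has moves --b--▸ m1
  m1 = (a.(b.(rec X. (b.a.(b.X + (0 + 0)))\{a}) + (0 + 0)))\{a} has moves stopped
Q's transition system — 2 states:
  n0 = rec X. (b.a.(b.X + (0 + 0) + b.X))\{a} has moves --b--▸ n1
  n1 = (a.(b.(rec X. (b.a.(b.X + (0 + 0) + b.X))\{a}) + (0 + 0) + b.(rec X. (b.a.(b.X + (0 + 0) + b.X))\{a})))\{a} has moves stopped
Bisimilarity quotient blocks:
  B0 = {m0, n0}
  B1 = {m1, n1}
m0 ∈ B0, n0 ∈ B0 → same block

P ~ Q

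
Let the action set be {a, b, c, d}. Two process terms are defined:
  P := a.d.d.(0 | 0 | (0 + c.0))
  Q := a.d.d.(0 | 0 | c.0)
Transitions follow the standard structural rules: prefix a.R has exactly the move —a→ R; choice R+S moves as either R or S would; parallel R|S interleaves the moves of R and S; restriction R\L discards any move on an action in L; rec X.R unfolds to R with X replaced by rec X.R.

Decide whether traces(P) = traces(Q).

Reachable graph of P (5 states):
  m0 = a.d.d.(0 | 0 | (0 + c.0)) → -a-> m1
  m1 = d.d.(0 | 0 | (0 + c.0)) → -d-> m2
  m2 = d.(0 | 0 | (0 + c.0)) → -d-> m3
  m3 = 0 | 0 | (0 + c.0) → -c-> m4
  m4 = 0 | 0 | 0 → (no moves)
Reachable graph of Q (5 states):
  n0 = a.d.d.(0 | 0 | c.0) → -a-> n1
  n1 = d.d.(0 | 0 | c.0) → -d-> n2
  n2 = d.(0 | 0 | c.0) → -d-> n3
  n3 = 0 | 0 | c.0 → -c-> n4
  n4 = 0 | 0 | 0 → (no moves)
Coarsest stable partition (strong bisimilarity classes):
  B0 = {m0, n0}
  B1 = {m1, n1}
  B2 = {m2, n2}
  B3 = {m3, n3}
  B4 = {m4, n4}
m0 ∈ B0, n0 ∈ B0 → same block
Bisimilar ⇒ trace-equivalent.

YES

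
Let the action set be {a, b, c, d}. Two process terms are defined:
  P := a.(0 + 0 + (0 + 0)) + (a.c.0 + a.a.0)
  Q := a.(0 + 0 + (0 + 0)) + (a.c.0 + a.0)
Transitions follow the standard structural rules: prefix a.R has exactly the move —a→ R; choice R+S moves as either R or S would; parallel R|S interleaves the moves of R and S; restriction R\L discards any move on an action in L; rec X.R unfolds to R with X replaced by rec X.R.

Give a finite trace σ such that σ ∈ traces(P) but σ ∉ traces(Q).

aa

Reachable graph of P (5 states):
  s0 = a.(0 + 0 + (0 + 0)) + (a.c.0 + a.a.0) → -a-> s1, -a-> s2, -a-> s3
  s1 = 0 + 0 + (0 + 0) → (no moves)
  s2 = a.0 → -a-> s4
  s3 = c.0 → -c-> s4
  s4 = 0 → (no moves)
Reachable graph of Q (4 states):
  t0 = a.(0 + 0 + (0 + 0)) + (a.c.0 + a.0) → -a-> t1, -a-> t2, -a-> t3
  t1 = 0 → (no moves)
  t2 = 0 + 0 + (0 + 0) → (no moves)
  t3 = c.0 → -c-> t1
Trace ⟨aa⟩ through P, begin at {s0}:
  [1] a ⇒ {s1, s2, s3}
  [2] a ⇒ {s4}
  — P admits the full trace.
Trace ⟨aa⟩ through Q, begin at {t0}:
  [1] a ⇒ {t1, t2, t3}
  [2] a ⇒ no successor for Q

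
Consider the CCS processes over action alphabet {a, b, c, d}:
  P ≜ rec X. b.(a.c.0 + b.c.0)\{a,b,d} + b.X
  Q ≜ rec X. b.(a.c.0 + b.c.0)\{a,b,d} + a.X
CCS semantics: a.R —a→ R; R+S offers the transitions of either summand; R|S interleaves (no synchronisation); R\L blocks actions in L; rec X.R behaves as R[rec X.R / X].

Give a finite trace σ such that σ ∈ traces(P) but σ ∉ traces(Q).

LTS(P): 2 reachable states
  m0 = rec X. b.(a.c.0 + b.c.0)\{a,b,d} + b.X :: -b-> m0, -b-> m1
  m1 = (a.c.0 + b.c.0)\{a,b,d} :: (no moves)
LTS(Q): 2 reachable states
  n0 = rec X. b.(a.c.0 + b.c.0)\{a,b,d} + a.X :: -a-> n0, -b-> n1
  n1 = (a.c.0 + b.c.0)\{a,b,d} :: (no moves)
Trace ⟨bb⟩ through P, begin at {m0}:
  [1] b ⇒ {m0, m1}
  [2] b ⇒ {m0, m1}
  — P admits the full trace.
Trace ⟨bb⟩ through Q, begin at {n0}:
  [1] b ⇒ {n1}
  [2] b ⇒ ∅  — Q cannot continue

bb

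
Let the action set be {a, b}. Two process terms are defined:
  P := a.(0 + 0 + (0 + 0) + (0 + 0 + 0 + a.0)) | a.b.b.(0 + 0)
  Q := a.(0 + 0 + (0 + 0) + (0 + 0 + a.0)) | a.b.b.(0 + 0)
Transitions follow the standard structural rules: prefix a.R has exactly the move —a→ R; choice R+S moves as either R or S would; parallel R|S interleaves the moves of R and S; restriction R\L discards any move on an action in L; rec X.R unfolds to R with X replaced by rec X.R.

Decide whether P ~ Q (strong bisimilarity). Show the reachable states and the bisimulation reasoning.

P ~ Q

LTS(P): 12 reachable states
  u0 = a.(0 + 0 + (0 + 0) + (0 + 0 + 0 + a.0)) | a.b.b.(0 + 0) ⊢ --a--▸ u1, --a--▸ u2
  u1 = (0 + 0 + (0 + 0) + (0 + 0 + 0 + a.0)) | a.b.b.(0 + 0) ⊢ --a--▸ u3, --a--▸ u4
  u2 = a.(0 + 0 + (0 + 0) + (0 + 0 + 0 + a.0)) | b.b.(0 + 0) ⊢ --a--▸ u3, --b--▸ u5
  u3 = (0 + 0 + (0 + 0) + (0 + 0 + 0 + a.0)) | b.b.(0 + 0) ⊢ --a--▸ u6, --b--▸ u7
  u4 = 0 | a.b.b.(0 + 0) ⊢ --a--▸ u6
  u5 = a.(0 + 0 + (0 + 0) + (0 + 0 + 0 + a.0)) | b.(0 + 0) ⊢ --a--▸ u7, --b--▸ u8
  u6 = 0 | b.b.(0 + 0) ⊢ --b--▸ u9
  u7 = (0 + 0 + (0 + 0) + (0 + 0 + 0 + a.0)) | b.(0 + 0) ⊢ --a--▸ u9, --b--▸ u10
  u8 = a.(0 + 0 + (0 + 0) + (0 + 0 + 0 + a.0)) | (0 + 0) ⊢ --a--▸ u10
  u9 = 0 | b.(0 + 0) ⊢ --b--▸ u11
  u10 = (0 + 0 + (0 + 0) + (0 + 0 + 0 + a.0)) | (0 + 0) ⊢ --a--▸ u11
  u11 = 0 | (0 + 0) ⊢ ∅
LTS(Q): 12 reachable states
  v0 = a.(0 + 0 + (0 + 0) + (0 + 0 + a.0)) | a.b.b.(0 + 0) ⊢ --a--▸ v1, --a--▸ v2
  v1 = (0 + 0 + (0 + 0) + (0 + 0 + a.0)) | a.b.b.(0 + 0) ⊢ --a--▸ v3, --a--▸ v4
  v2 = a.(0 + 0 + (0 + 0) + (0 + 0 + a.0)) | b.b.(0 + 0) ⊢ --a--▸ v3, --b--▸ v5
  v3 = (0 + 0 + (0 + 0) + (0 + 0 + a.0)) | b.b.(0 + 0) ⊢ --a--▸ v6, --b--▸ v7
  v4 = 0 | a.b.b.(0 + 0) ⊢ --a--▸ v6
  v5 = a.(0 + 0 + (0 + 0) + (0 + 0 + a.0)) | b.(0 + 0) ⊢ --a--▸ v7, --b--▸ v8
  v6 = 0 | b.b.(0 + 0) ⊢ --b--▸ v9
  v7 = (0 + 0 + (0 + 0) + (0 + 0 + a.0)) | b.(0 + 0) ⊢ --a--▸ v9, --b--▸ v10
  v8 = a.(0 + 0 + (0 + 0) + (0 + 0 + a.0)) | (0 + 0) ⊢ --a--▸ v10
  v9 = 0 | b.(0 + 0) ⊢ --b--▸ v11
  v10 = (0 + 0 + (0 + 0) + (0 + 0 + a.0)) | (0 + 0) ⊢ --a--▸ v11
  v11 = 0 | (0 + 0) ⊢ ∅
Partition-refinement fixed point:
  B0 = {u0, v0}
  B1 = {u1, v1}
  B2 = {u3, v3}
  B3 = {u7, v7}
  B4 = {u10, v10}
  B5 = {u11, v11}
  B6 = {u9, v9}
  B7 = {u6, v6}
  B8 = {u4, v4}
  B9 = {u2, v2}
  B10 = {u5, v5}
  B11 = {u8, v8}
u0 ∈ B0, v0 ∈ B0 → same block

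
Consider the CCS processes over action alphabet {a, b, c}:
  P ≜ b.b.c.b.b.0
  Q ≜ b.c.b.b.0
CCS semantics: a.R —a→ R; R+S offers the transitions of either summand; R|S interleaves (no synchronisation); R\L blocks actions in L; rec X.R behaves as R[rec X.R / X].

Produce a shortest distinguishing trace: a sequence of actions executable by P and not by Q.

bb

P's transition system — 6 states:
  u0 = b.b.c.b.b.0 ⊢ -b-> u1
  u1 = b.c.b.b.0 ⊢ -b-> u2
  u2 = c.b.b.0 ⊢ -c-> u3
  u3 = b.b.0 ⊢ -b-> u4
  u4 = b.0 ⊢ -b-> u5
  u5 = 0 ⊢ deadlocked
Q's transition system — 5 states:
  v0 = b.c.b.b.0 ⊢ -b-> v1
  v1 = c.b.b.0 ⊢ -c-> v2
  v2 = b.b.0 ⊢ -b-> v3
  v3 = b.0 ⊢ -b-> v4
  v4 = 0 ⊢ deadlocked
Executing bb from P (initial set {u0}):
  step 1 (b): {u1}
  step 2 (b): {u2}
  P completes σ.
Executing bb from Q (initial set {v0}):
  step 1 (b): {v1}
  step 2 (b): ∅ (Q stuck)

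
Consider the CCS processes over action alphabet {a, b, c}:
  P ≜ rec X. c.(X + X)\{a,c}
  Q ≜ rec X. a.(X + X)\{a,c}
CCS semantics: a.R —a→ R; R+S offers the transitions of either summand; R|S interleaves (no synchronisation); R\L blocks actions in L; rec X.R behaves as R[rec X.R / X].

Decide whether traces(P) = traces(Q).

trace-distinct — witness ⟨c⟩

LTS(P): 2 reachable states
  m0 = rec X. c.(X + X)\{a,c} ⊢ =c=> m1
  m1 = ((rec X. c.(X + X)\{a,c}) + (rec X. c.(X + X)\{a,c}))\{a,c} ⊢ stopped
LTS(Q): 2 reachable states
  n0 = rec X. a.(X + X)\{a,c} ⊢ =a=> n1
  n1 = ((rec X. a.(X + X)\{a,c}) + (rec X. a.(X + X)\{a,c}))\{a,c} ⊢ stopped
Trace ⟨c⟩ through P, begin at {m0}:
  after c @ step 1: {m1}
  P completes σ.
Trace ⟨c⟩ through Q, begin at {n0}:
  after c @ step 1: ∅ (Q stuck)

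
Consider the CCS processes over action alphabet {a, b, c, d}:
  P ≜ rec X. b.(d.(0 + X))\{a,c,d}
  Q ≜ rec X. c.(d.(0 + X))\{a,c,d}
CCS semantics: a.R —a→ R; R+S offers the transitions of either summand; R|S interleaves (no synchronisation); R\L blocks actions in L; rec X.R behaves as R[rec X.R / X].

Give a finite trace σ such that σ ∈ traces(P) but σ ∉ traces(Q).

P's transition system — 2 states:
  u0 = rec X. b.(d.(0 + X))\{a,c,d} has moves —b→ u1
  u1 = (d.(0 + (rec X. b.(d.(0 + X))\{a,c,d})))\{a,c,d} has moves ·
Q's transition system — 2 states:
  v0 = rec X. c.(d.(0 + X))\{a,c,d} has moves —c→ v1
  v1 = (d.(0 + (rec X. c.(d.(0 + X))\{a,c,d})))\{a,c,d} has moves ·
Executing b from P (initial set {u0}):
  [1] b ⇒ {u1}
  — P admits the full trace.
Executing b from Q (initial set {v0}):
  [1] b ⇒ no successor for Q

b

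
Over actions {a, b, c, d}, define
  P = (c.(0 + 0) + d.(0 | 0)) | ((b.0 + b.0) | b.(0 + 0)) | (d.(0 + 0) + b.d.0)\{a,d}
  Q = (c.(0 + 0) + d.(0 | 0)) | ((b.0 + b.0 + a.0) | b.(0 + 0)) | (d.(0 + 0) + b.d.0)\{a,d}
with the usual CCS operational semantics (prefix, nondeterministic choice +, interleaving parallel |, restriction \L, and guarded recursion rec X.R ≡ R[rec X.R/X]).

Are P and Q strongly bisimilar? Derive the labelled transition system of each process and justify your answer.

LTS(P): 24 reachable states
  m0 = (c.(0 + 0) + d.(0 | 0)) | ((b.0 + b.0) | b.(0 + 0)) | (d.(0 + 0) + b.d.0)\{a,d} :: —b→ m1, —b→ m2, —b→ m3, —c→ m4, —d→ m5
  m1 = (c.(0 + 0) + d.(0 | 0)) | ((b.0 + b.0) | (0 + 0)) | (d.(0 + 0) + b.d.0)\{a,d} :: —b→ m6, —b→ m7, —c→ m8, —d→ m9
  m2 = (c.(0 + 0) + d.(0 | 0)) | ((b.0 + b.0) | b.(0 + 0)) | (d.0)\{a,d} :: —b→ m10, —b→ m6, —c→ m11, —d→ m12
  m3 = (c.(0 + 0) + d.(0 | 0)) | (0 | b.(0 + 0)) | (d.(0 + 0) + b.d.0)\{a,d} :: —b→ m10, —b→ m7, —c→ m13, —d→ m14
  m4 = (0 + 0) | ((b.0 + b.0) | b.(0 + 0)) | (d.(0 + 0) + b.d.0)\{a,d} :: —b→ m11, —b→ m13, —b→ m8
  m5 = 0 | 0 | ((b.0 + b.0) | b.(0 + 0)) | (d.(0 + 0) + b.d.0)\{a,d} :: —b→ m12, —b→ m14, —b→ m9
  m6 = (c.(0 + 0) + d.(0 | 0)) | ((b.0 + b.0) | (0 + 0)) | (d.0)\{a,d} :: —b→ m15, —c→ m16, —d→ m17
  m7 = (c.(0 + 0) + d.(0 | 0)) | (0 | (0 + 0)) | (d.(0 + 0) + b.d.0)\{a,d} :: —b→ m15, —c→ m18, —d→ m19
  m8 = (0 + 0) | ((b.0 + b.0) | (0 + 0)) | (d.(0 + 0) + b.d.0)\{a,d} :: —b→ m16, —b→ m18
  m9 = 0 | 0 | ((b.0 + b.0) | (0 + 0)) | (d.(0 + 0) + b.d.0)\{a,d} :: —b→ m17, —b→ m19
  m10 = (c.(0 + 0) + d.(0 | 0)) | (0 | b.(0 + 0)) | (d.0)\{a,d} :: —b→ m15, —c→ m20, —d→ m21
  m11 = (0 + 0) | ((b.0 + b.0) | b.(0 + 0)) | (d.0)\{a,d} :: —b→ m16, —b→ m20
  m12 = 0 | 0 | ((b.0 + b.0) | b.(0 + 0)) | (d.0)\{a,d} :: —b→ m17, —b→ m21
  m13 = (0 + 0) | (0 | b.(0 + 0)) | (d.(0 + 0) + b.d.0)\{a,d} :: —b→ m18, —b→ m20
  m14 = 0 | 0 | (0 | b.(0 + 0)) | (d.(0 + 0) + b.d.0)\{a,d} :: —b→ m19, —b→ m21
  m15 = (c.(0 + 0) + d.(0 | 0)) | (0 | (0 + 0)) | (d.0)\{a,d} :: —c→ m22, —d→ m23
  m16 = (0 + 0) | ((b.0 + b.0) | (0 + 0)) | (d.0)\{a,d} :: —b→ m22
  m17 = 0 | 0 | ((b.0 + b.0) | (0 + 0)) | (d.0)\{a,d} :: —b→ m23
  m18 = (0 + 0) | (0 | (0 + 0)) | (d.(0 + 0) + b.d.0)\{a,d} :: —b→ m22
  m19 = 0 | 0 | (0 | (0 + 0)) | (d.(0 + 0) + b.d.0)\{a,d} :: —b→ m23
  m20 = (0 + 0) | (0 | b.(0 + 0)) | (d.0)\{a,d} :: —b→ m22
  m21 = 0 | 0 | (0 | b.(0 + 0)) | (d.0)\{a,d} :: —b→ m23
  m22 = (0 + 0) | (0 | (0 + 0)) | (d.0)\{a,d} :: (no moves)
  m23 = 0 | 0 | (0 | (0 + 0)) | (d.0)\{a,d} :: (no moves)
LTS(Q): 24 reachable states
  n0 = (c.(0 + 0) + d.(0 | 0)) | ((b.0 + b.0 + a.0) | b.(0 + 0)) | (d.(0 + 0) + b.d.0)\{a,d} :: —a→ n1, —b→ n1, —b→ n2, —b→ n3, —c→ n4, —d→ n5
  n1 = (c.(0 + 0) + d.(0 | 0)) | (0 | b.(0 + 0)) | (d.(0 + 0) + b.d.0)\{a,d} :: —b→ n6, —b→ n7, —c→ n8, —d→ n9
  n2 = (c.(0 + 0) + d.(0 | 0)) | ((b.0 + b.0 + a.0) | (0 + 0)) | (d.(0 + 0) + b.d.0)\{a,d} :: —a→ n6, —b→ n10, —b→ n6, —c→ n11, —d→ n12
  n3 = (c.(0 + 0) + d.(0 | 0)) | ((b.0 + b.0 + a.0) | b.(0 + 0)) | (d.0)\{a,d} :: —a→ n7, —b→ n10, —b→ n7, —c→ n13, —d→ n14
  n4 = (0 + 0) | ((b.0 + b.0 + a.0) | b.(0 + 0)) | (d.(0 + 0) + b.d.0)\{a,d} :: —a→ n8, —b→ n11, —b→ n13, —b→ n8
  n5 = 0 | 0 | ((b.0 + b.0 + a.0) | b.(0 + 0)) | (d.(0 + 0) + b.d.0)\{a,d} :: —a→ n9, —b→ n12, —b→ n14, —b→ n9
  n6 = (c.(0 + 0) + d.(0 | 0)) | (0 | (0 + 0)) | (d.(0 + 0) + b.d.0)\{a,d} :: —b→ n15, —c→ n16, —d→ n17
  n7 = (c.(0 + 0) + d.(0 | 0)) | (0 | b.(0 + 0)) | (d.0)\{a,d} :: —b→ n15, —c→ n18, —d→ n19
  n8 = (0 + 0) | (0 | b.(0 + 0)) | (d.(0 + 0) + b.d.0)\{a,d} :: —b→ n16, —b→ n18
  n9 = 0 | 0 | (0 | b.(0 + 0)) | (d.(0 + 0) + b.d.0)\{a,d} :: —b→ n17, —b→ n19
  n10 = (c.(0 + 0) + d.(0 | 0)) | ((b.0 + b.0 + a.0) | (0 + 0)) | (d.0)\{a,d} :: —a→ n15, —b→ n15, —c→ n20, —d→ n21
  n11 = (0 + 0) | ((b.0 + b.0 + a.0) | (0 + 0)) | (d.(0 + 0) + b.d.0)\{a,d} :: —a→ n16, —b→ n16, —b→ n20
  n12 = 0 | 0 | ((b.0 + b.0 + a.0) | (0 + 0)) | (d.(0 + 0) + b.d.0)\{a,d} :: —a→ n17, —b→ n17, —b→ n21
  n13 = (0 + 0) | ((b.0 + b.0 + a.0) | b.(0 + 0)) | (d.0)\{a,d} :: —a→ n18, —b→ n18, —b→ n20
  n14 = 0 | 0 | ((b.0 + b.0 + a.0) | b.(0 + 0)) | (d.0)\{a,d} :: —a→ n19, —b→ n19, —b→ n21
  n15 = (c.(0 + 0) + d.(0 | 0)) | (0 | (0 + 0)) | (d.0)\{a,d} :: —c→ n22, —d→ n23
  n16 = (0 + 0) | (0 | (0 + 0)) | (d.(0 + 0) + b.d.0)\{a,d} :: —b→ n22
  n17 = 0 | 0 | (0 | (0 + 0)) | (d.(0 + 0) + b.d.0)\{a,d} :: —b→ n23
  n18 = (0 + 0) | (0 | b.(0 + 0)) | (d.0)\{a,d} :: —b→ n22
  n19 = 0 | 0 | (0 | b.(0 + 0)) | (d.0)\{a,d} :: —b→ n23
  n20 = (0 + 0) | ((b.0 + b.0 + a.0) | (0 + 0)) | (d.0)\{a,d} :: —a→ n22, —b→ n22
  n21 = 0 | 0 | ((b.0 + b.0 + a.0) | (0 + 0)) | (d.0)\{a,d} :: —a→ n23, —b→ n23
  n22 = (0 + 0) | (0 | (0 + 0)) | (d.0)\{a,d} :: (no moves)
  n23 = 0 | 0 | (0 | (0 + 0)) | (d.0)\{a,d} :: (no moves)
Bisimilarity quotient blocks:
  B0 = {m0}
  B1 = {m4, m5}
  B2 = {m11, m12, m13, m14, m8, m9, n8, n9}
  B3 = {m16, m17, m18, m19, m20, m21, n16, n17, n18, n19}
  B4 = {m22, m23, n22, n23}
  B5 = {m1, m2, m3, n1}
  B6 = {m10, m6, m7, n6, n7}
  B7 = {m15, n15}
  B8 = {n0}
  B9 = {n4, n5}
  B10 = {n11, n12, n13, n14}
  B11 = {n20, n21}
  B12 = {n2, n3}
  B13 = {n10}
m0 ∈ B0, n0 ∈ B8 → different blocks

NO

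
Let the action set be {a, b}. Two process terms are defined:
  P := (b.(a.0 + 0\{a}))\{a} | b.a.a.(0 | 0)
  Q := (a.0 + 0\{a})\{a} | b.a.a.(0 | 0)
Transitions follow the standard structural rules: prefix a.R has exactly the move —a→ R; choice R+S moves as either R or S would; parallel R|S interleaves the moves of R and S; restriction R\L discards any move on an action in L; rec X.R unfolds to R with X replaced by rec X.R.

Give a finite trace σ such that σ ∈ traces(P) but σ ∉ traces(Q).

LTS(P): 8 reachable states
  p0 = (b.(a.0 + 0\{a}))\{a} | b.a.a.(0 | 0) ⊢ --b--▸ p1, --b--▸ p2
  p1 = (a.0 + 0\{a})\{a} | b.a.a.(0 | 0) ⊢ --b--▸ p3
  p2 = (b.(a.0 + 0\{a}))\{a} | a.a.(0 | 0) ⊢ --a--▸ p4, --b--▸ p3
  p3 = (a.0 + 0\{a})\{a} | a.a.(0 | 0) ⊢ --a--▸ p5
  p4 = (b.(a.0 + 0\{a}))\{a} | a.(0 | 0) ⊢ --a--▸ p6, --b--▸ p5
  p5 = (a.0 + 0\{a})\{a} | a.(0 | 0) ⊢ --a--▸ p7
  p6 = (b.(a.0 + 0\{a}))\{a} | (0 | 0) ⊢ --b--▸ p7
  p7 = (a.0 + 0\{a})\{a} | (0 | 0) ⊢ ·
LTS(Q): 4 reachable states
  q0 = (a.0 + 0\{a})\{a} | b.a.a.(0 | 0) ⊢ --b--▸ q1
  q1 = (a.0 + 0\{a})\{a} | a.a.(0 | 0) ⊢ --a--▸ q2
  q2 = (a.0 + 0\{a})\{a} | a.(0 | 0) ⊢ --a--▸ q3
  q3 = (a.0 + 0\{a})\{a} | (0 | 0) ⊢ ·
Run σ = ⟨bb⟩ on P: start {p0}
  [1] b ⇒ {p1, p2}
  [2] b ⇒ {p3}
  ✓ P
Run σ = ⟨bb⟩ on Q: start {q0}
  [1] b ⇒ {q1}
  [2] b ⇒ ∅  — Q cannot continue

bb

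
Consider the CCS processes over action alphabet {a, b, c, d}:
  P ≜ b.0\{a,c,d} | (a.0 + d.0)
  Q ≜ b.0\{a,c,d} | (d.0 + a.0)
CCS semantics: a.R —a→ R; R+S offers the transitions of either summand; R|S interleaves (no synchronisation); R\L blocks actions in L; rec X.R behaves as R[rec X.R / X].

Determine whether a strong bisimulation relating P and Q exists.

Reachable graph of P (4 states):
  u0 = b.0\{a,c,d} | (a.0 + d.0) ⊢ -a-> u1, -b-> u2, -d-> u1
  u1 = b.0\{a,c,d} | 0 ⊢ -b-> u3
  u2 = 0\{a,c,d} | (a.0 + d.0) ⊢ -a-> u3, -d-> u3
  u3 = 0\{a,c,d} | 0 ⊢ deadlocked
Reachable graph of Q (4 states):
  v0 = b.0\{a,c,d} | (d.0 + a.0) ⊢ -a-> v1, -b-> v2, -d-> v1
  v1 = b.0\{a,c,d} | 0 ⊢ -b-> v3
  v2 = 0\{a,c,d} | (d.0 + a.0) ⊢ -a-> v3, -d-> v3
  v3 = 0\{a,c,d} | 0 ⊢ deadlocked
Bisimilarity quotient blocks:
  B0 = {u0, v0}
  B1 = {u1, v1}
  B2 = {u3, v3}
  B3 = {u2, v2}
u0 ∈ B0, v0 ∈ B0 → same block

YES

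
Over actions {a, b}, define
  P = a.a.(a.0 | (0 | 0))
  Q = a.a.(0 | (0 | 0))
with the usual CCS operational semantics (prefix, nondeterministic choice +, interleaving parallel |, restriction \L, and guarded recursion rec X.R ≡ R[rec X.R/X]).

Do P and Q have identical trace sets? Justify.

Reachable graph of P (4 states):
  s0 = a.a.(a.0 | (0 | 0)) has moves --a--▸ s1
  s1 = a.(a.0 | (0 | 0)) has moves --a--▸ s2
  s2 = a.0 | (0 | 0) has moves --a--▸ s3
  s3 = 0 | (0 | 0) has moves (no moves)
Reachable graph of Q (3 states):
  t0 = a.a.(0 | (0 | 0)) has moves --a--▸ t1
  t1 = a.(0 | (0 | 0)) has moves --a--▸ t2
  t2 = 0 | (0 | 0) has moves (no moves)
Run σ = ⟨aaa⟩ on P: start {s0}
  step 1 (a): {s1}
  step 2 (a): {s2}
  step 3 (a): {s3}
  P completes σ.
Run σ = ⟨aaa⟩ on Q: start {t0}
  step 1 (a): {t1}
  step 2 (a): {t2}
  step 3 (a): no successor for Q

NO — witness ⟨aaa⟩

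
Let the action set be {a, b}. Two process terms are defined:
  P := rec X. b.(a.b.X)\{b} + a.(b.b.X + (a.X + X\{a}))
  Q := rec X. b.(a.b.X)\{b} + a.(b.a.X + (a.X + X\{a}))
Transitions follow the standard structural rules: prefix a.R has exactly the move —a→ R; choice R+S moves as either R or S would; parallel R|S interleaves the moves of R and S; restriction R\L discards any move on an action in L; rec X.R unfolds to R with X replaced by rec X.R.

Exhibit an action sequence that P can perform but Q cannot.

abb

LTS(P): 6 reachable states
  s0 = rec X. b.(a.b.X)\{b} + a.(b.b.X + (a.X + X\{a})) :: --a--▸ s1, --b--▸ s2
  s1 = b.b.(rec X. b.(a.b.X)\{b} + a.(b.b.X + (a.X + X\{a}))) + (a.(rec X. b.(a.b.X)\{b} + a.(b.b.X + (a.X + X\{a}))) + (rec X. b.(a.b.X)\{b} + a.(b.b.X + (a.X + X\{a})))\{a}) :: --a--▸ s0, --b--▸ s3, --b--▸ s4
  s2 = (a.b.(rec X. b.(a.b.X)\{b} + a.(b.b.X + (a.X + X\{a}))))\{b} :: --a--▸ s5
  s3 = (a.b.(rec X. b.(a.b.X)\{b} + a.(b.b.X + (a.X + X\{a}))))\{b}\{a} :: (no moves)
  s4 = b.(rec X. b.(a.b.X)\{b} + a.(b.b.X + (a.X + X\{a}))) :: --b--▸ s0
  s5 = (b.(rec X. b.(a.b.X)\{b} + a.(b.b.X + (a.X + X\{a}))))\{b} :: (no moves)
LTS(Q): 6 reachable states
  t0 = rec X. b.(a.b.X)\{b} + a.(b.a.X + (a.X + X\{a})) :: --a--▸ t1, --b--▸ t2
  t1 = b.a.(rec X. b.(a.b.X)\{b} + a.(b.a.X + (a.X + X\{a}))) + (a.(rec X. b.(a.b.X)\{b} + a.(b.a.X + (a.X + X\{a}))) + (rec X. b.(a.b.X)\{b} + a.(b.a.X + (a.X + X\{a})))\{a}) :: --a--▸ t0, --b--▸ t3, --b--▸ t4
  t2 = (a.b.(rec X. b.(a.b.X)\{b} + a.(b.a.X + (a.X + X\{a}))))\{b} :: --a--▸ t5
  t3 = (a.b.(rec X. b.(a.b.X)\{b} + a.(b.a.X + (a.X + X\{a}))))\{b}\{a} :: (no moves)
  t4 = a.(rec X. b.(a.b.X)\{b} + a.(b.a.X + (a.X + X\{a}))) :: --a--▸ t0
  t5 = (b.(rec X. b.(a.b.X)\{b} + a.(b.a.X + (a.X + X\{a}))))\{b} :: (no moves)
Executing abb from P (initial set {s0}):
  step 1 (a): {s1}
  step 2 (b): {s3, s4}
  step 3 (b): {s0}
  P completes σ.
Executing abb from Q (initial set {t0}):
  step 1 (a): {t1}
  step 2 (b): {t3, t4}
  step 3 (b): ∅ (Q stuck)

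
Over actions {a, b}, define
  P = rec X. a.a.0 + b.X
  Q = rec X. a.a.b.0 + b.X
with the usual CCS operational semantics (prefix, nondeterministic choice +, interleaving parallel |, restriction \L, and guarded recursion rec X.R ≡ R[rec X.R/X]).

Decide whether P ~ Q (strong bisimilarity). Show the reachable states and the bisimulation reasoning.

P's transition system — 3 states:
  s0 = rec X. a.a.0 + b.X ⊢ ··a··> s1, ··b··> s0
  s1 = a.0 ⊢ ··a··> s2
  s2 = 0 ⊢ (no moves)
Q's transition system — 4 states:
  t0 = rec X. a.a.b.0 + b.X ⊢ ··a··> t1, ··b··> t0
  t1 = a.b.0 ⊢ ··a··> t2
  t2 = b.0 ⊢ ··b··> t3
  t3 = 0 ⊢ (no moves)
Coarsest stable partition (strong bisimilarity classes):
  B0 = {s0}
  B1 = {s1}
  B2 = {s2, t3}
  B3 = {t0}
  B4 = {t1}
  B5 = {t2}
s0 ∈ B0, t0 ∈ B3 → different blocks

P ≁ Q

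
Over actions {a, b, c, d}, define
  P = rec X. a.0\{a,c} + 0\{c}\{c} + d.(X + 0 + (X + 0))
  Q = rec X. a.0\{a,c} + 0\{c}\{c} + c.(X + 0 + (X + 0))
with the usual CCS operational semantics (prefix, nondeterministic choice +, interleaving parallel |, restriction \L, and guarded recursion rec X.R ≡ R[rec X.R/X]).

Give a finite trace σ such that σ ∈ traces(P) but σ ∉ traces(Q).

d

LTS(P): 3 reachable states
  u0 = rec X. a.0\{a,c} + 0\{c}\{c} + d.(X + 0 + (X + 0)) → =a=> u1, =d=> u2
  u1 = 0\{a,c} → deadlocked
  u2 = (rec X. a.0\{a,c} + 0\{c}\{c} + d.(X + 0 + (X + 0))) + 0 + ((rec X. a.0\{a,c} + 0\{c}\{c} + d.(X + 0 + (X + 0))) + 0) → =a=> u1, =d=> u2
LTS(Q): 3 reachable states
  v0 = rec X. a.0\{a,c} + 0\{c}\{c} + c.(X + 0 + (X + 0)) → =a=> v1, =c=> v2
  v1 = 0\{a,c} → deadlocked
  v2 = (rec X. a.0\{a,c} + 0\{c}\{c} + c.(X + 0 + (X + 0))) + 0 + ((rec X. a.0\{a,c} + 0\{c}\{c} + c.(X + 0 + (X + 0))) + 0) → =a=> v1, =c=> v2
Run σ = ⟨d⟩ on P: start {u0}
  [1] d ⇒ {u2}
  — P admits the full trace.
Run σ = ⟨d⟩ on Q: start {v0}
  [1] d ⇒ ∅ (Q stuck)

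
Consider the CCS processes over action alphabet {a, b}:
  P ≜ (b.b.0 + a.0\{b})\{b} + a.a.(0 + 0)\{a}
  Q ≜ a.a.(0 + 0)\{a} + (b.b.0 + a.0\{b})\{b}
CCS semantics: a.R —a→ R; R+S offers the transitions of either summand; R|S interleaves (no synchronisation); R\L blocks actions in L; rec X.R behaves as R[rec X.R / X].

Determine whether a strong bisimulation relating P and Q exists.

YES

P's transition system — 4 states:
  m0 = (b.b.0 + a.0\{b})\{b} + a.a.(0 + 0)\{a} → ··a··> m1, ··a··> m2
  m1 = 0\{b}\{b} → ·
  m2 = a.(0 + 0)\{a} → ··a··> m3
  m3 = (0 + 0)\{a} → ·
Q's transition system — 4 states:
  n0 = a.a.(0 + 0)\{a} + (b.b.0 + a.0\{b})\{b} → ··a··> n1, ··a··> n2
  n1 = 0\{b}\{b} → ·
  n2 = a.(0 + 0)\{a} → ··a··> n3
  n3 = (0 + 0)\{a} → ·
Bisimilarity quotient blocks:
  B0 = {m0, n0}
  B1 = {m2, n2}
  B2 = {m1, m3, n1, n3}
m0 ∈ B0, n0 ∈ B0 → same block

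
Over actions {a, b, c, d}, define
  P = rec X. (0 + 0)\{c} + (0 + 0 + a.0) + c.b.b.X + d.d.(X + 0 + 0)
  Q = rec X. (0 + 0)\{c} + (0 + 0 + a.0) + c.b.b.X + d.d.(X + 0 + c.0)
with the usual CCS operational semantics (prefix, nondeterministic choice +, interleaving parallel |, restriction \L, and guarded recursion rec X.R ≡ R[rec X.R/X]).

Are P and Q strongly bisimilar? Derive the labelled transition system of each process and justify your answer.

P ≁ Q

P's transition system — 6 states:
  m0 = rec X. (0 + 0)\{c} + (0 + 0 + a.0) + c.b.b.X + d.d.(X + 0 + 0) :: =a=> m1, =c=> m2, =d=> m3
  m1 = 0 :: stopped
  m2 = b.b.(rec X. (0 + 0)\{c} + (0 + 0 + a.0) + c.b.b.X + d.d.(X + 0 + 0)) :: =b=> m4
  m3 = d.((rec X. (0 + 0)\{c} + (0 + 0 + a.0) + c.b.b.X + d.d.(X + 0 + 0)) + 0 + 0) :: =d=> m5
  m4 = b.(rec X. (0 + 0)\{c} + (0 + 0 + a.0) + c.b.b.X + d.d.(X + 0 + 0)) :: =b=> m0
  m5 = (rec X. (0 + 0)\{c} + (0 + 0 + a.0) + c.b.b.X + d.d.(X + 0 + 0)) + 0 + 0 :: =a=> m1, =c=> m2, =d=> m3
Q's transition system — 6 states:
  n0 = rec X. (0 + 0)\{c} + (0 + 0 + a.0) + c.b.b.X + d.d.(X + 0 + c.0) :: =a=> n1, =c=> n2, =d=> n3
  n1 = 0 :: stopped
  n2 = b.b.(rec X. (0 + 0)\{c} + (0 + 0 + a.0) + c.b.b.X + d.d.(X + 0 + c.0)) :: =b=> n4
  n3 = d.((rec X. (0 + 0)\{c} + (0 + 0 + a.0) + c.b.b.X + d.d.(X + 0 + c.0)) + 0 + c.0) :: =d=> n5
  n4 = b.(rec X. (0 + 0)\{c} + (0 + 0 + a.0) + c.b.b.X + d.d.(X + 0 + c.0)) :: =b=> n0
  n5 = (rec X. (0 + 0)\{c} + (0 + 0 + a.0) + c.b.b.X + d.d.(X + 0 + c.0)) + 0 + c.0 :: =a=> n1, =c=> n1, =c=> n2, =d=> n3
Bisimilarity quotient blocks:
  B0 = {m0, m5}
  B1 = {m1, n1}
  B2 = {m2}
  B3 = {m4}
  B4 = {m3}
  B5 = {n0}
  B6 = {n2}
  B7 = {n4}
  B8 = {n3}
  B9 = {n5}
m0 ∈ B0, n0 ∈ B5 → different blocks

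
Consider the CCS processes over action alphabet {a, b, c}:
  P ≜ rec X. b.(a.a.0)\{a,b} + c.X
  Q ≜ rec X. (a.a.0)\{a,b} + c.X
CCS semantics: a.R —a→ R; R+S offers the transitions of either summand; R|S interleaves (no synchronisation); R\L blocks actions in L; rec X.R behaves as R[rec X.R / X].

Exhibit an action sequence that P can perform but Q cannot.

b

P's transition system — 2 states:
  s0 = rec X. b.(a.a.0)\{a,b} + c.X ⊢ ··b··> s1, ··c··> s0
  s1 = (a.a.0)\{a,b} ⊢ ·
Q's transition system — 1 states:
  t0 = rec X. (a.a.0)\{a,b} + c.X ⊢ ··c··> t0
Run σ = ⟨b⟩ on P: start {s0}
  [1] b ⇒ {s1}
  P completes σ.
Run σ = ⟨b⟩ on Q: start {t0}
  [1] b ⇒ no successor for Q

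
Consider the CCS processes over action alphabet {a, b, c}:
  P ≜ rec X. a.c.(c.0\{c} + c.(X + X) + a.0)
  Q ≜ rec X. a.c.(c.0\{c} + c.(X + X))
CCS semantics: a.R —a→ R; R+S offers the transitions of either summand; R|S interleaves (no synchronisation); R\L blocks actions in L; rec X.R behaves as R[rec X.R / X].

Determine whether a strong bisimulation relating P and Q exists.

LTS(P): 6 reachable states
  p0 = rec X. a.c.(c.0\{c} + c.(X + X) + a.0) ⊢ —a→ p1
  p1 = c.(c.0\{c} + c.((rec X. a.c.(c.0\{c} + c.(X + X) + a.0)) + (rec X. a.c.(c.0\{c} + c.(X + X) + a.0))) + a.0) ⊢ —c→ p2
  p2 = c.0\{c} + c.((rec X. a.c.(c.0\{c} + c.(X + X) + a.0)) + (rec X. a.c.(c.0\{c} + c.(X + X) + a.0))) + a.0 ⊢ —a→ p3, —c→ p4, —c→ p5
  p3 = 0 ⊢ ∅
  p4 = (rec X. a.c.(c.0\{c} + c.(X + X) + a.0)) + (rec X. a.c.(c.0\{c} + c.(X + X) + a.0)) ⊢ —a→ p1
  p5 = 0\{c} ⊢ ∅
LTS(Q): 5 reachable states
  q0 = rec X. a.c.(c.0\{c} + c.(X + X)) ⊢ —a→ q1
  q1 = c.(c.0\{c} + c.((rec X. a.c.(c.0\{c} + c.(X + X))) + (rec X. a.c.(c.0\{c} + c.(X + X))))) ⊢ —c→ q2
  q2 = c.0\{c} + c.((rec X. a.c.(c.0\{c} + c.(X + X))) + (rec X. a.c.(c.0\{c} + c.(X + X)))) ⊢ —c→ q3, —c→ q4
  q3 = (rec X. a.c.(c.0\{c} + c.(X + X))) + (rec X. a.c.(c.0\{c} + c.(X + X))) ⊢ —a→ q1
  q4 = 0\{c} ⊢ ∅
Bisimilarity quotient blocks:
  B0 = {p0, p4}
  B1 = {p1}
  B2 = {p2}
  B3 = {p3, p5, q4}
  B4 = {q0, q3}
  B5 = {q1}
  B6 = {q2}
p0 ∈ B0, q0 ∈ B4 → different blocks

P ≁ Q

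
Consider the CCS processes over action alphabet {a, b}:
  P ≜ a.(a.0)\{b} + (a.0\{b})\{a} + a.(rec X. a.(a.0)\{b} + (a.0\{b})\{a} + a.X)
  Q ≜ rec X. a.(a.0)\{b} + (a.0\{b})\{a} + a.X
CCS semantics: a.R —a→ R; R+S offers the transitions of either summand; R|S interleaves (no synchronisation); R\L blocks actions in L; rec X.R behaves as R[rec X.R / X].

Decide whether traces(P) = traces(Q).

YES

P's transition system — 4 states:
  p0 = a.(a.0)\{b} + (a.0\{b})\{a} + a.(rec X. a.(a.0)\{b} + (a.0\{b})\{a} + a.X) → --a--▸ p1, --a--▸ p2
  p1 = (a.0)\{b} → --a--▸ p3
  p2 = rec X. a.(a.0)\{b} + (a.0\{b})\{a} + a.X → --a--▸ p1, --a--▸ p2
  p3 = 0\{b} → deadlocked
Q's transition system — 3 states:
  q0 = rec X. a.(a.0)\{b} + (a.0\{b})\{a} + a.X → --a--▸ q0, --a--▸ q1
  q1 = (a.0)\{b} → --a--▸ q2
  q2 = 0\{b} → deadlocked
Coarsest stable partition (strong bisimilarity classes):
  B0 = {p0, p2, q0}
  B1 = {p1, q1}
  B2 = {p3, q2}
p0 ∈ B0, q0 ∈ B0 → same block
Bisimilar ⇒ trace-equivalent.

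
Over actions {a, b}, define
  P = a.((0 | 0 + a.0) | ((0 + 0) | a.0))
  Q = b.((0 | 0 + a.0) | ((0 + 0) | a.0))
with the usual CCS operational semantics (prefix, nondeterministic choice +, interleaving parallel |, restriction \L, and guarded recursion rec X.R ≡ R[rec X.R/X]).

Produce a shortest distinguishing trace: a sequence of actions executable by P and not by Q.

a

LTS(P): 5 reachable states
  s0 = a.((0 | 0 + a.0) | ((0 + 0) | a.0)) :: ··a··> s1
  s1 = (0 | 0 + a.0) | ((0 + 0) | a.0) :: ··a··> s2, ··a··> s3
  s2 = (0 | 0 + a.0) | ((0 + 0) | 0) :: ··a··> s4
  s3 = 0 | ((0 + 0) | a.0) :: ··a··> s4
  s4 = 0 | ((0 + 0) | 0) :: ·
LTS(Q): 5 reachable states
  t0 = b.((0 | 0 + a.0) | ((0 + 0) | a.0)) :: ··b··> t1
  t1 = (0 | 0 + a.0) | ((0 + 0) | a.0) :: ··a··> t2, ··a··> t3
  t2 = (0 | 0 + a.0) | ((0 + 0) | 0) :: ··a··> t4
  t3 = 0 | ((0 + 0) | a.0) :: ··a··> t4
  t4 = 0 | ((0 + 0) | 0) :: ·
Run σ = ⟨a⟩ on P: start {s0}
  after a @ step 1: {s1}
  P completes σ.
Run σ = ⟨a⟩ on Q: start {t0}
  after a @ step 1: ∅ (Q stuck)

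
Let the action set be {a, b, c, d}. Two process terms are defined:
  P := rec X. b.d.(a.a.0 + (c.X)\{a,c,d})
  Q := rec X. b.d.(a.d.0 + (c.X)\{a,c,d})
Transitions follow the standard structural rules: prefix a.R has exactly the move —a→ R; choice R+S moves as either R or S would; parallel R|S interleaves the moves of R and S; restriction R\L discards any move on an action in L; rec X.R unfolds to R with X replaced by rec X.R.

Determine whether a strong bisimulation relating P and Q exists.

LTS(P): 5 reachable states
  u0 = rec X. b.d.(a.a.0 + (c.X)\{a,c,d}) has moves ··b··> u1
  u1 = d.(a.a.0 + (c.(rec X. b.d.(a.a.0 + (c.X)\{a,c,d})))\{a,c,d}) has moves ··d··> u2
  u2 = a.a.0 + (c.(rec X. b.d.(a.a.0 + (c.X)\{a,c,d})))\{a,c,d} has moves ··a··> u3
  u3 = a.0 has moves ··a··> u4
  u4 = 0 has moves (no moves)
LTS(Q): 5 reachable states
  v0 = rec X. b.d.(a.d.0 + (c.X)\{a,c,d}) has moves ··b··> v1
  v1 = d.(a.d.0 + (c.(rec X. b.d.(a.d.0 + (c.X)\{a,c,d})))\{a,c,d}) has moves ··d··> v2
  v2 = a.d.0 + (c.(rec X. b.d.(a.d.0 + (c.X)\{a,c,d})))\{a,c,d} has moves ··a··> v3
  v3 = d.0 has moves ··d··> v4
  v4 = 0 has moves (no moves)
Bisimilarity quotient blocks:
  B0 = {u0}
  B1 = {u1}
  B2 = {u2}
  B3 = {u3}
  B4 = {u4, v4}
  B5 = {v0}
  B6 = {v1}
  B7 = {v2}
  B8 = {v3}
u0 ∈ B0, v0 ∈ B5 → different blocks

not bisimilar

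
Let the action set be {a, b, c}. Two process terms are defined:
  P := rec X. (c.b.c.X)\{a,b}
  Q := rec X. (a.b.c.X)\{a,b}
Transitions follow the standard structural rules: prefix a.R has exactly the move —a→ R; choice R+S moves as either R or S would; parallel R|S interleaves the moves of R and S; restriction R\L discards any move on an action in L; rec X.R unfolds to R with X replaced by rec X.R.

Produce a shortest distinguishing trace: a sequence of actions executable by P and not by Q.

c

P's transition system — 2 states:
  u0 = rec X. (c.b.c.X)\{a,b} has moves —c→ u1
  u1 = (b.c.(rec X. (c.b.c.X)\{a,b}))\{a,b} has moves ∅
Q's transition system — 1 states:
  v0 = rec X. (a.b.c.X)\{a,b} has moves ∅
Run σ = ⟨c⟩ on P: start {u0}
  step 1 (c): {u1}
  P completes σ.
Run σ = ⟨c⟩ on Q: start {v0}
  step 1 (c): no successor for Q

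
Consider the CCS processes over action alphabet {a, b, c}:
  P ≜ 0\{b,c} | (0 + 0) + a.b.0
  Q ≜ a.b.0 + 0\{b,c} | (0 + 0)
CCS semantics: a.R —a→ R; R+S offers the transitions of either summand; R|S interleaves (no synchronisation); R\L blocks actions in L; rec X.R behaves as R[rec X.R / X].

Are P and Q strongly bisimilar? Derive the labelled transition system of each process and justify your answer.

P ~ Q

LTS(P): 3 reachable states
  u0 = 0\{b,c} | (0 + 0) + a.b.0 has moves —a→ u1
  u1 = b.0 has moves —b→ u2
  u2 = 0 has moves stopped
LTS(Q): 3 reachable states
  v0 = a.b.0 + 0\{b,c} | (0 + 0) has moves —a→ v1
  v1 = b.0 has moves —b→ v2
  v2 = 0 has moves stopped
Partition-refinement fixed point:
  B0 = {u0, v0}
  B1 = {u1, v1}
  B2 = {u2, v2}
u0 ∈ B0, v0 ∈ B0 → same block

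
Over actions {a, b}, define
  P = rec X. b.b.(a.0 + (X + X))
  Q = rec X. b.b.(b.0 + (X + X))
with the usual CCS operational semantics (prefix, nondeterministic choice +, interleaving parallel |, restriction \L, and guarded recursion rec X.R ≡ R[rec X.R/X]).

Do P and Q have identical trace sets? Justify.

LTS(P): 4 reachable states
  s0 = rec X. b.b.(a.0 + (X + X)) has moves -b-> s1
  s1 = b.(a.0 + ((rec X. b.b.(a.0 + (X + X))) + (rec X. b.b.(a.0 + (X + X))))) has moves -b-> s2
  s2 = a.0 + ((rec X. b.b.(a.0 + (X + X))) + (rec X. b.b.(a.0 + (X + X)))) has moves -a-> s3, -b-> s1
  s3 = 0 has moves ·
LTS(Q): 4 reachable states
  t0 = rec X. b.b.(b.0 + (X + X)) has moves -b-> t1
  t1 = b.(b.0 + ((rec X. b.b.(b.0 + (X + X))) + (rec X. b.b.(b.0 + (X + X))))) has moves -b-> t2
  t2 = b.0 + ((rec X. b.b.(b.0 + (X + X))) + (rec X. b.b.(b.0 + (X + X)))) has moves -b-> t1, -b-> t3
  t3 = 0 has moves ·
Trace ⟨bba⟩ through P, begin at {s0}:
  after b @ step 1: {s1}
  after b @ step 2: {s2}
  after a @ step 3: {s3}
  — P admits the full trace.
Trace ⟨bba⟩ through Q, begin at {t0}:
  after b @ step 1: {t1}
  after b @ step 2: {t2}
  after a @ step 3: ∅ (Q stuck)

traces(P) ≠ traces(Q) — witness ⟨bba⟩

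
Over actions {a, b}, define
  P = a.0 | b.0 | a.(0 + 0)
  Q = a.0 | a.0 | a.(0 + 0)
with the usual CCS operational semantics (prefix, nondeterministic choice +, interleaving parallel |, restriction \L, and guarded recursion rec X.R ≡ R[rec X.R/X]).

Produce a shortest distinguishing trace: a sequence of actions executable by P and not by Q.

b

Reachable graph of P (8 states):
  p0 = a.0 | b.0 | a.(0 + 0) ⊢ —a→ p1, —a→ p2, —b→ p3
  p1 = 0 | b.0 | a.(0 + 0) ⊢ —a→ p4, —b→ p5
  p2 = a.0 | b.0 | (0 + 0) ⊢ —a→ p4, —b→ p6
  p3 = a.0 | 0 | a.(0 + 0) ⊢ —a→ p5, —a→ p6
  p4 = 0 | b.0 | (0 + 0) ⊢ —b→ p7
  p5 = 0 | 0 | a.(0 + 0) ⊢ —a→ p7
  p6 = a.0 | 0 | (0 + 0) ⊢ —a→ p7
  p7 = 0 | 0 | (0 + 0) ⊢ ∅
Reachable graph of Q (8 states):
  q0 = a.0 | a.0 | a.(0 + 0) ⊢ —a→ q1, —a→ q2, —a→ q3
  q1 = 0 | a.0 | a.(0 + 0) ⊢ —a→ q4, —a→ q5
  q2 = a.0 | 0 | a.(0 + 0) ⊢ —a→ q4, —a→ q6
  q3 = a.0 | a.0 | (0 + 0) ⊢ —a→ q5, —a→ q6
  q4 = 0 | 0 | a.(0 + 0) ⊢ —a→ q7
  q5 = 0 | a.0 | (0 + 0) ⊢ —a→ q7
  q6 = a.0 | 0 | (0 + 0) ⊢ —a→ q7
  q7 = 0 | 0 | (0 + 0) ⊢ ∅
Executing b from P (initial set {p0}):
  step 1 (b): {p3}
  — P admits the full trace.
Executing b from Q (initial set {q0}):
  step 1 (b): ∅  — Q cannot continue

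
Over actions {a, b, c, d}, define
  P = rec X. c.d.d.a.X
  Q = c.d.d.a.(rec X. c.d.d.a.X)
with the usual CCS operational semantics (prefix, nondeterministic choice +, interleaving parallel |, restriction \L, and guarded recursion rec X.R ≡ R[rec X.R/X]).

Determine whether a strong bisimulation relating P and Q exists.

P ~ Q

LTS(P): 4 reachable states
  s0 = rec X. c.d.d.a.X has moves —c→ s1
  s1 = d.d.a.(rec X. c.d.d.a.X) has moves —d→ s2
  s2 = d.a.(rec X. c.d.d.a.X) has moves —d→ s3
  s3 = a.(rec X. c.d.d.a.X) has moves —a→ s0
LTS(Q): 5 reachable states
  t0 = c.d.d.a.(rec X. c.d.d.a.X) has moves —c→ t1
  t1 = d.d.a.(rec X. c.d.d.a.X) has moves —d→ t2
  t2 = d.a.(rec X. c.d.d.a.X) has moves —d→ t3
  t3 = a.(rec X. c.d.d.a.X) has moves —a→ t4
  t4 = rec X. c.d.d.a.X has moves —c→ t1
Bisimilarity quotient blocks:
  B0 = {s0, t0, t4}
  B1 = {s1, t1}
  B2 = {s2, t2}
  B3 = {s3, t3}
s0 ∈ B0, t0 ∈ B0 → same block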